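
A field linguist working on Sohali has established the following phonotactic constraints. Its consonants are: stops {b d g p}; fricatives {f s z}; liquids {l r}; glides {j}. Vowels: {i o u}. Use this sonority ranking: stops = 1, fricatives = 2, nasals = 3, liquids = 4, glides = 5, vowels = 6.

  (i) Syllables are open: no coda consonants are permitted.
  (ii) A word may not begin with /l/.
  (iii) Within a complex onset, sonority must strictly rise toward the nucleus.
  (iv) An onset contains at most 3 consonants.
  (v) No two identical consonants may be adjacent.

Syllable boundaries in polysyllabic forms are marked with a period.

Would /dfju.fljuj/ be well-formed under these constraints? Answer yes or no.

no

/dfju.fljuj/ — violates constraint (i): syllable 2 coda /j/ has 1 consonant (> 0) → ill-formed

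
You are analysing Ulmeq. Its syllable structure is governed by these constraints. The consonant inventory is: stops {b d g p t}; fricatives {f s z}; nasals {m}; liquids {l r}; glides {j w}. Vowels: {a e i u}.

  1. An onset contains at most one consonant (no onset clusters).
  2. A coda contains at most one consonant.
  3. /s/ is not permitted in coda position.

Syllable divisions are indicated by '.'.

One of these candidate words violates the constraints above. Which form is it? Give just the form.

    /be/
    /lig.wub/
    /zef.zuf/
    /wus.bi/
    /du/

/be/ — σ1 onset /b/, coda /∅/ ok → licit
/lig.wub/ — σ1 onset /l/, coda /g/ ok; σ2 onset /w/, coda /b/ ok → licit
/zef.zuf/ — σ1 onset /z/, coda /f/ ok; σ2 onset /z/, coda /f/ ok → licit
/wus.bi/ — violates constraint 3: syllable 1 coda contains /s/ → illicit
/du/ — σ1 onset /d/, coda /∅/ ok → licit

/wus.bi/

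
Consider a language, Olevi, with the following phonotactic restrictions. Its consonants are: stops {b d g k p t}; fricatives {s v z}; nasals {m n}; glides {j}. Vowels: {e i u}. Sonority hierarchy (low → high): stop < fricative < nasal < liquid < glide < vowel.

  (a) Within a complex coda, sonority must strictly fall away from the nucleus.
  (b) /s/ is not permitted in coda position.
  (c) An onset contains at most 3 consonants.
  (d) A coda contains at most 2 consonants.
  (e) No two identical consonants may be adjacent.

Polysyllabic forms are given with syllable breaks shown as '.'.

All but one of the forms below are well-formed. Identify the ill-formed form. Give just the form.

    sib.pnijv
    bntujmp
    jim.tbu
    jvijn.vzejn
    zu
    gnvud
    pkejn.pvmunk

bntujmp

sib.pnijv — σ1 onset /s/, coda /b/ ok; σ2 onset /pn/ (2C), coda /jv/ (5→2 falls) ok → well-formed
bntujmp — violates constraint (d): syllable 1 coda /jmp/ has 3 consonants (> 2) → ill-formed
jim.tbu — σ1 onset /j/, coda /m/ ok; σ2 onset /tb/ (2C), coda /∅/ ok → well-formed
jvijn.vzejn — σ1 onset /jv/ (2C), coda /jn/ (5→3 falls) ok; σ2 onset /vz/ (2C), coda /jn/ (5→3 falls) ok → well-formed
zu — σ1 onset /z/, coda /∅/ ok → well-formed
gnvud — σ1 onset /gnv/ (3C), coda /d/ ok → well-formed
pkejn.pvmunk — σ1 onset /pk/ (2C), coda /jn/ (5→3 falls) ok; σ2 onset /pvm/ (3C), coda /nk/ (3→1 falls) ok → well-formed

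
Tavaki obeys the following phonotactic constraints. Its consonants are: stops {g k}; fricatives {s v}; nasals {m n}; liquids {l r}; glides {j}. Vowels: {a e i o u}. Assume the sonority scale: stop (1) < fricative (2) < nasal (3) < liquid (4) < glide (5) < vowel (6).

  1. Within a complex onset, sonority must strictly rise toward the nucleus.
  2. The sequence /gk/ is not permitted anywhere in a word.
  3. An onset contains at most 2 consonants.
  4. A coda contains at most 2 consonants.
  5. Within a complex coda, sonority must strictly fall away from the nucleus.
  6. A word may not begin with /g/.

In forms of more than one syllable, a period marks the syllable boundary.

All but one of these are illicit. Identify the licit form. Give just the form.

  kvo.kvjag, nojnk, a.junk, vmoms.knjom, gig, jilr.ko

a.junk

kvo.kvjag — violates constraint 3: syllable 2 onset /kvj/ has 3 consonants (> 2) → illicit
nojnk — violates constraint 4: syllable 1 coda /jnk/ has 3 consonants (> 2) → illicit
a.junk — σ1 onset /∅/, coda /∅/ ok; σ2 onset /j/, coda /nk/ (3→1 falls) ok → licit
vmoms.knjom — violates constraint 3: syllable 2 onset /knj/ has 3 consonants (> 2) → illicit
gig — violates constraint 6: word begins with /g/ → illicit
jilr.ko — violates constraint 5: syllable 1 coda /lr/: /l/ (liquid, 4) → /r/ (liquid, 4) does not fall → illicit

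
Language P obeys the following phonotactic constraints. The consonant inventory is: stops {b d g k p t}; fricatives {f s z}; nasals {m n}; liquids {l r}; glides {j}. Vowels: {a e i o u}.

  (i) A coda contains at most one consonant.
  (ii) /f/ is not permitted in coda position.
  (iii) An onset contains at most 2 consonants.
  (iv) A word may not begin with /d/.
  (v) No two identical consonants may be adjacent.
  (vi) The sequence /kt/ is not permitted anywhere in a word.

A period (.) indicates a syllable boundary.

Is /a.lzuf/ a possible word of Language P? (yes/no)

/a.lzuf/ — violates constraint (ii): syllable 2 coda contains /f/ → phonotactically illegal

no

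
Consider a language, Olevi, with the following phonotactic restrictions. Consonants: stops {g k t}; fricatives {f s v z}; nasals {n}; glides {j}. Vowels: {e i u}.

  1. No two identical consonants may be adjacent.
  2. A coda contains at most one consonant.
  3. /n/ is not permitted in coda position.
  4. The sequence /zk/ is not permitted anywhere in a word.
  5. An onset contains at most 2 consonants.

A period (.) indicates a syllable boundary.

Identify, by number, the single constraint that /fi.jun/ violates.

3

/fi.jun/: syllable 2 coda contains /n/.
This is a violation of constraint 3: "/n/ is not permitted in coda position."
The remaining constraints (1, 2, 4, 5) are satisfied.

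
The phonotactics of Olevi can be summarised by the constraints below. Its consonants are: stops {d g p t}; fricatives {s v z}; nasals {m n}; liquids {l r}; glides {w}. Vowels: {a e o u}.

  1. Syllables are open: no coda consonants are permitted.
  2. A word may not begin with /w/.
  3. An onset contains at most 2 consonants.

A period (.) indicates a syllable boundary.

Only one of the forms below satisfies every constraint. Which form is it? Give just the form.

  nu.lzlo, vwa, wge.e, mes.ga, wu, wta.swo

nu.lzlo — violates constraint 3: syllable 2 onset /lzl/ has 3 consonants (> 2) → not permitted
vwa — σ1 onset /vw/ (2C), coda /∅/ ok → permitted
wge.e — violates constraint 2: word begins with /w/ → not permitted
mes.ga — violates constraint 1: syllable 1 coda /s/ has 1 consonant (> 0) → not permitted
wu — violates constraint 2: word begins with /w/ → not permitted
wta.swo — violates constraint 2: word begins with /w/ → not permitted

vwa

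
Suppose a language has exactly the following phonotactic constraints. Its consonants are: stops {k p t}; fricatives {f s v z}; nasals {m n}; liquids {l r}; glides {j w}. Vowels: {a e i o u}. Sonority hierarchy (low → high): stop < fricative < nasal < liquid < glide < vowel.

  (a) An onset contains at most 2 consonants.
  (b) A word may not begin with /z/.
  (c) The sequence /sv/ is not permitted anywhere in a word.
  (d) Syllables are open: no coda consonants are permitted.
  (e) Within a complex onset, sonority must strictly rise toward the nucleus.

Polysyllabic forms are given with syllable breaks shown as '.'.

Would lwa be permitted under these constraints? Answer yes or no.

lwa — σ1 onset /lw/ (4→5 rises), coda /∅/ ok → permitted

yes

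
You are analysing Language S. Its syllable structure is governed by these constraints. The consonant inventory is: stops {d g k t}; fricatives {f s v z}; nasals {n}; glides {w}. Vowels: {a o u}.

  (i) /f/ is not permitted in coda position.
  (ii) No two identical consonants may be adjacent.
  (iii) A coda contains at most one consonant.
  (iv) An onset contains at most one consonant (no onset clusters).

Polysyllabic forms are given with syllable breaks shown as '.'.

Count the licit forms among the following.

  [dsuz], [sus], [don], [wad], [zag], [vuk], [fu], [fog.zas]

[dsuz] — violates constraint (iv): syllable 1 onset /ds/ has 2 consonants (> 1) → illicit
[sus] — σ1 onset /s/, coda /s/ ok → licit
[don] — σ1 onset /d/, coda /n/ ok → licit
[wad] — σ1 onset /w/, coda /d/ ok → licit
[zag] — σ1 onset /z/, coda /g/ ok → licit
[vuk] — σ1 onset /v/, coda /k/ ok → licit
[fu] — σ1 onset /f/, coda /∅/ ok → licit
[fog.zas] — σ1 onset /f/, coda /g/ ok; σ2 onset /z/, coda /s/ ok → licit
Licit: [sus], [don], [wad], [zag], [vuk], [fu], [fog.zas] → 7.

7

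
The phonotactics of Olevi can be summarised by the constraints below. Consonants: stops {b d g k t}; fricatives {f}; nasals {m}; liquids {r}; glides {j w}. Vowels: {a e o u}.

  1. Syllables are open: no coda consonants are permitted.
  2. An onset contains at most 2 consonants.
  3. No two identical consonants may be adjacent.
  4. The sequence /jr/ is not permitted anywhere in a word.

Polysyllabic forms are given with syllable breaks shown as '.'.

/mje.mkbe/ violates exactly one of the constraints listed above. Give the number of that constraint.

2

/mje.mkbe/: syllable 2 onset /mkb/ has 3 consonants (> 2).
This is a violation of constraint 2: "An onset contains at most 2 consonants."
The remaining constraints (1, 3, 4) are satisfied.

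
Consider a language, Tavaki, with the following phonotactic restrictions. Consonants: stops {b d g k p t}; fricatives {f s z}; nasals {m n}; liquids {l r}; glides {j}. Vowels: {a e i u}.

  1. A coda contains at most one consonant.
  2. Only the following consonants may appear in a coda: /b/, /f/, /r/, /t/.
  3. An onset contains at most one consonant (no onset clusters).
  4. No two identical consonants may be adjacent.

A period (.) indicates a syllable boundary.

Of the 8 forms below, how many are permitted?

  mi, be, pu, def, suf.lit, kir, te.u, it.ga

8

mi — σ1 onset /m/, coda /∅/ ok → permitted
be — σ1 onset /b/, coda /∅/ ok → permitted
pu — σ1 onset /p/, coda /∅/ ok → permitted
def — σ1 onset /d/, coda /f/ ok → permitted
suf.lit — σ1 onset /s/, coda /f/ ok; σ2 onset /l/, coda /t/ ok → permitted
kir — σ1 onset /k/, coda /r/ ok → permitted
te.u — σ1 onset /t/, coda /∅/ ok; σ2 onset /∅/, coda /∅/ ok → permitted
it.ga — σ1 onset /∅/, coda /t/ ok; σ2 onset /g/, coda /∅/ ok → permitted
Permitted: mi, be, pu, def, suf.lit, kir, te.u, it.ga → 8.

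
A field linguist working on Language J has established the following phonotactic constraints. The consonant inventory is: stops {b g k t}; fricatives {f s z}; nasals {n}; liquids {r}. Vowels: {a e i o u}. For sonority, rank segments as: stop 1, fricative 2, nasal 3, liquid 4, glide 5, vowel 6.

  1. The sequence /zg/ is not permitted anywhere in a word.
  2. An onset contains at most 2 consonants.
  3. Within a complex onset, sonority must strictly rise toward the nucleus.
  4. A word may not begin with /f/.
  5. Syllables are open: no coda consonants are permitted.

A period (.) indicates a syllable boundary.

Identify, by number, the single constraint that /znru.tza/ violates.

2

/znru.tza/: syllable 1 onset /znr/ has 3 consonants (> 2).
This is a violation of constraint 2: "An onset contains at most 2 consonants."
The remaining constraints (1, 3, 4, 5) are satisfied.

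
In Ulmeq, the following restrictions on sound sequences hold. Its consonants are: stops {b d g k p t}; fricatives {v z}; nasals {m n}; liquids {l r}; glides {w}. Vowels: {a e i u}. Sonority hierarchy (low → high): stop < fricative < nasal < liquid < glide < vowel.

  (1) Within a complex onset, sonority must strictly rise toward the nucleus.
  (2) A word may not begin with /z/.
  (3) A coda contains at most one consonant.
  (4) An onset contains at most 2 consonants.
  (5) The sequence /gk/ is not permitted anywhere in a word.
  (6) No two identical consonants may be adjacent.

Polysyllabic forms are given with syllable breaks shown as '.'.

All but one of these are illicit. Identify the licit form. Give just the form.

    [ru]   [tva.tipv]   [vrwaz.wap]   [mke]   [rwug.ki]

[ru]

[ru] — σ1 onset /r/, coda /∅/ ok → licit
[tva.tipv] — violates constraint 3: syllable 2 coda /pv/ has 2 consonants (> 1) → illicit
[vrwaz.wap] — violates constraint 4: syllable 1 onset /vrw/ has 3 consonants (> 2) → illicit
[mke] — violates constraint 1: syllable 1 onset /mk/: /m/ (nasal, 3) → /k/ (stop, 1) does not rise → illicit
[rwug.ki] — violates constraint 5: contains banned sequence /gk/ → illicit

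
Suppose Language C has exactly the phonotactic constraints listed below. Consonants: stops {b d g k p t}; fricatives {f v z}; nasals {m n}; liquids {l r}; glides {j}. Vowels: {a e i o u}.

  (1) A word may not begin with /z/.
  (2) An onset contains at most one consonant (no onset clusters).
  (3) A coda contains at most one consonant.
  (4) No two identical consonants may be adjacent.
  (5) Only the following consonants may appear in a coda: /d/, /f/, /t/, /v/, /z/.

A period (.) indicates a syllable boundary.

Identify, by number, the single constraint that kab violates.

kab: syllable 1 coda contains /b/, which is not a licensed coda consonant.
This is a violation of constraint 5: "Only the following consonants may appear in a coda: /d/, /f/, /t/, /v/, /z/."
The remaining constraints (1, 2, 3, 4) are satisfied.

5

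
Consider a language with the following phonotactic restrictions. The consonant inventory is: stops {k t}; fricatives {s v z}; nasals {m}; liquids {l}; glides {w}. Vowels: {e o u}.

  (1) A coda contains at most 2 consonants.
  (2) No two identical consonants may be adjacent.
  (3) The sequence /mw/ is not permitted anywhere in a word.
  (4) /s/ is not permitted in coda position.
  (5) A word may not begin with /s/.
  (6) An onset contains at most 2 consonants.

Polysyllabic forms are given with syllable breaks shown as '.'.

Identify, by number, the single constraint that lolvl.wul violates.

1

lolvl.wul: syllable 1 coda /lvl/ has 3 consonants (> 2).
This is a violation of constraint 1: "A coda contains at most 2 consonants."
The remaining constraints (2, 3, 4, 5, 6) are satisfied.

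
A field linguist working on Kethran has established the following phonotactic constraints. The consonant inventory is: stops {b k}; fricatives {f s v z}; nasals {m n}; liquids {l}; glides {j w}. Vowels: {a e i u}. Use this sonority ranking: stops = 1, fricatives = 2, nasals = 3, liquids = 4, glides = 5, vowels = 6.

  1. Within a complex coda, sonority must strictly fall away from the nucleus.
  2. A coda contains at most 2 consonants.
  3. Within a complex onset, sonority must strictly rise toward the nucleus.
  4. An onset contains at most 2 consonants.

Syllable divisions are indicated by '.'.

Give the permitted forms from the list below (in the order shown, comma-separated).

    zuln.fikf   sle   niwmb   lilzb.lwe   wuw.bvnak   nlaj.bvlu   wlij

zuln.fikf — violates constraint 1: syllable 2 coda /kf/: /k/ (stop, 1) → /f/ (fricative, 2) does not fall → not permitted
sle — σ1 onset /sl/ (2→4 rises), coda /∅/ ok → permitted
niwmb — violates constraint 2: syllable 1 coda /wmb/ has 3 consonants (> 2) → not permitted
lilzb.lwe — violates constraint 2: syllable 1 coda /lzb/ has 3 consonants (> 2) → not permitted
wuw.bvnak — violates constraint 4: syllable 2 onset /bvn/ has 3 consonants (> 2) → not permitted
nlaj.bvlu — violates constraint 4: syllable 2 onset /bvl/ has 3 consonants (> 2) → not permitted
wlij — violates constraint 3: syllable 1 onset /wl/: /w/ (glide, 5) → /l/ (liquid, 4) does not rise → not permitted

sle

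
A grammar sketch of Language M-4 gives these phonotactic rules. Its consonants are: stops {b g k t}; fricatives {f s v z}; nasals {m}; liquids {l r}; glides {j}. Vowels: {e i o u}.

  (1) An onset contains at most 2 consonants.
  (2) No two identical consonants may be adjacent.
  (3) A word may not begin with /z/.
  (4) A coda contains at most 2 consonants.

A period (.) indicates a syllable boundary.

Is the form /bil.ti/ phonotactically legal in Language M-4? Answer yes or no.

yes

/bil.ti/ — σ1 onset /b/, coda /l/ ok; σ2 onset /t/, coda /∅/ ok → phonotactically legal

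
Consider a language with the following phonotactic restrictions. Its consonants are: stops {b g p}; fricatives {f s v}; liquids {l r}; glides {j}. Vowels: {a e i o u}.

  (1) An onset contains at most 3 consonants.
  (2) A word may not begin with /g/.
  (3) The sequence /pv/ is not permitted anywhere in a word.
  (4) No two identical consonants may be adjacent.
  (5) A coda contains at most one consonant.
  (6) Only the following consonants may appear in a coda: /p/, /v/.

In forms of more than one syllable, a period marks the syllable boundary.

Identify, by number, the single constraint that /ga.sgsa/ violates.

/ga.sgsa/: word begins with /g/.
This is a violation of constraint 2: "A word may not begin with /g/."
The remaining constraints (1, 3, 4, 5, 6) are satisfied.

2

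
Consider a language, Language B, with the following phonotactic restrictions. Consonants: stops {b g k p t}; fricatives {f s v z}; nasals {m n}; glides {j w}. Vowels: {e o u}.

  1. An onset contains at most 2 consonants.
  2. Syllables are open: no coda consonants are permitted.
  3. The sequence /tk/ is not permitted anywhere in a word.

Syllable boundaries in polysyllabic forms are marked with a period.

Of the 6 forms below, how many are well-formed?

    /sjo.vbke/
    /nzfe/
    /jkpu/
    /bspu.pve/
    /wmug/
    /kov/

0

/sjo.vbke/ — violates constraint 1: syllable 2 onset /vbk/ has 3 consonants (> 2) → ill-formed
/nzfe/ — violates constraint 1: syllable 1 onset /nzf/ has 3 consonants (> 2) → ill-formed
/jkpu/ — violates constraint 1: syllable 1 onset /jkp/ has 3 consonants (> 2) → ill-formed
/bspu.pve/ — violates constraint 1: syllable 1 onset /bsp/ has 3 consonants (> 2) → ill-formed
/wmug/ — violates constraint 2: syllable 1 coda /g/ has 1 consonant (> 0) → ill-formed
/kov/ — violates constraint 2: syllable 1 coda /v/ has 1 consonant (> 0) → ill-formed
No form is well-formed → 0.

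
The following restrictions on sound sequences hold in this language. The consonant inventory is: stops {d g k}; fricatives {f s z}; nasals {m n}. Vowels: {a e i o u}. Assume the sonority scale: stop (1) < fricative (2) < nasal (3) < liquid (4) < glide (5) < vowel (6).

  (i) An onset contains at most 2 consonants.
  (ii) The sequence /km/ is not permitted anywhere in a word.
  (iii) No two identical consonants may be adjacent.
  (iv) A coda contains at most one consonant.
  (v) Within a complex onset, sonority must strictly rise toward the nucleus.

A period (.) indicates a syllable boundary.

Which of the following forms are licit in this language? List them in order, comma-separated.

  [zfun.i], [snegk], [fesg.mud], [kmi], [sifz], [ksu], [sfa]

[ksu]

[zfun.i] — violates constraint (v): syllable 1 onset /zf/: /z/ (fricative, 2) → /f/ (fricative, 2) does not rise → illicit
[snegk] — violates constraint (iv): syllable 1 coda /gk/ has 2 consonants (> 1) → illicit
[fesg.mud] — violates constraint (iv): syllable 1 coda /sg/ has 2 consonants (> 1) → illicit
[kmi] — violates constraint (ii): contains banned sequence /km/ → illicit
[sifz] — violates constraint (iv): syllable 1 coda /fz/ has 2 consonants (> 1) → illicit
[ksu] — σ1 onset /ks/ (1→2 rises), coda /∅/ ok → licit
[sfa] — violates constraint (v): syllable 1 onset /sf/: /s/ (fricative, 2) → /f/ (fricative, 2) does not rise → illicit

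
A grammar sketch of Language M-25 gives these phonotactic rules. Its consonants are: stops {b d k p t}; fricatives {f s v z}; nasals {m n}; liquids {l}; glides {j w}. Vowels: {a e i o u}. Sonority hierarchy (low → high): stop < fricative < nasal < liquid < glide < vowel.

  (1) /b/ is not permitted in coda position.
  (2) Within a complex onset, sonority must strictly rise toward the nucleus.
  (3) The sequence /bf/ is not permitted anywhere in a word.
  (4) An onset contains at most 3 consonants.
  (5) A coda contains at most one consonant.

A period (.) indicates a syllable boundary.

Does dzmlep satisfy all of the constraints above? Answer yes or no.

dzmlep — violates constraint 4: syllable 1 onset /dzml/ has 4 consonants (> 3) → not permitted

no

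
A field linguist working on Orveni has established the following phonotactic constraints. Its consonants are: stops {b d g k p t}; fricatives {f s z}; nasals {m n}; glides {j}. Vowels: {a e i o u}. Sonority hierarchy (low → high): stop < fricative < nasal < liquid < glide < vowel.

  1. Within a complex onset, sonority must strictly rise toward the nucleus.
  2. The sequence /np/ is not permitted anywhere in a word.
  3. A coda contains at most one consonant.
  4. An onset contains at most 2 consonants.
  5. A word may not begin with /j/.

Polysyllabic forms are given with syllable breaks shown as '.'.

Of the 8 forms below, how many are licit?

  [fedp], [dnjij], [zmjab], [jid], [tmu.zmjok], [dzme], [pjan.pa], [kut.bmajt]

[fedp] — violates constraint 3: syllable 1 coda /dp/ has 2 consonants (> 1) → illicit
[dnjij] — violates constraint 4: syllable 1 onset /dnj/ has 3 consonants (> 2) → illicit
[zmjab] — violates constraint 4: syllable 1 onset /zmj/ has 3 consonants (> 2) → illicit
[jid] — violates constraint 5: word begins with /j/ → illicit
[tmu.zmjok] — violates constraint 4: syllable 2 onset /zmj/ has 3 consonants (> 2) → illicit
[dzme] — violates constraint 4: syllable 1 onset /dzm/ has 3 consonants (> 2) → illicit
[pjan.pa] — violates constraint 2: contains banned sequence /np/ → illicit
[kut.bmajt] — violates constraint 3: syllable 2 coda /jt/ has 2 consonants (> 1) → illicit
No form is licit → 0.

0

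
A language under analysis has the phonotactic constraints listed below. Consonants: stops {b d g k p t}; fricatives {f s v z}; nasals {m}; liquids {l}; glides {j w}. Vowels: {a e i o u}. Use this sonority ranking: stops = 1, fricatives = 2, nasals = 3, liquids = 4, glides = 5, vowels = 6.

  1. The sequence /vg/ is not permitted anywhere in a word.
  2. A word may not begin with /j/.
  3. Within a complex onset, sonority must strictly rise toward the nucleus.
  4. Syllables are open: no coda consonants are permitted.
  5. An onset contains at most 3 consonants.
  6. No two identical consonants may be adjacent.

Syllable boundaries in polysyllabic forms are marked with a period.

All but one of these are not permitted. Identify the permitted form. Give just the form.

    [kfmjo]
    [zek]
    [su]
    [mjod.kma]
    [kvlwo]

[kfmjo] — violates constraint 5: syllable 1 onset /kfmj/ has 4 consonants (> 3) → not permitted
[zek] — violates constraint 4: syllable 1 coda /k/ has 1 consonant (> 0) → not permitted
[su] — σ1 onset /s/, coda /∅/ ok → permitted
[mjod.kma] — violates constraint 4: syllable 1 coda /d/ has 1 consonant (> 0) → not permitted
[kvlwo] — violates constraint 5: syllable 1 onset /kvlw/ has 4 consonants (> 3) → not permitted

[su]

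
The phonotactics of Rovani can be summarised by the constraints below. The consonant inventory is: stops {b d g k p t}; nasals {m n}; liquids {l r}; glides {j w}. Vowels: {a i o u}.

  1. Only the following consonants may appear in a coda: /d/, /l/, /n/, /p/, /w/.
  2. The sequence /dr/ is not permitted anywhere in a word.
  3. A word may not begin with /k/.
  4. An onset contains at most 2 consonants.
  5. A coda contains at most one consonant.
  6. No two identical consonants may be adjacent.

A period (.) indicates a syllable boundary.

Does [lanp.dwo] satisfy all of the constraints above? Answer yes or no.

no

[lanp.dwo] — violates constraint 5: syllable 1 coda /np/ has 2 consonants (> 1) → not permitted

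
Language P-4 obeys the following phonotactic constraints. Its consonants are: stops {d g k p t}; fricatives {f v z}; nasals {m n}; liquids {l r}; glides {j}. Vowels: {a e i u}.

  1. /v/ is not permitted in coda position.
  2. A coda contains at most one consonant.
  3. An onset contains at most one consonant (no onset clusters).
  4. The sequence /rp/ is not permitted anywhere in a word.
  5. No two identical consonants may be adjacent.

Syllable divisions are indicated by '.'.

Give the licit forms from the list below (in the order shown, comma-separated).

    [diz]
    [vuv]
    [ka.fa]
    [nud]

[diz] — σ1 onset /d/, coda /z/ ok → licit
[vuv] — violates constraint 1: syllable 1 coda contains /v/ → illicit
[ka.fa] — σ1 onset /k/, coda /∅/ ok; σ2 onset /f/, coda /∅/ ok → licit
[nud] — σ1 onset /n/, coda /d/ ok → licit

[diz], [ka.fa], [nud]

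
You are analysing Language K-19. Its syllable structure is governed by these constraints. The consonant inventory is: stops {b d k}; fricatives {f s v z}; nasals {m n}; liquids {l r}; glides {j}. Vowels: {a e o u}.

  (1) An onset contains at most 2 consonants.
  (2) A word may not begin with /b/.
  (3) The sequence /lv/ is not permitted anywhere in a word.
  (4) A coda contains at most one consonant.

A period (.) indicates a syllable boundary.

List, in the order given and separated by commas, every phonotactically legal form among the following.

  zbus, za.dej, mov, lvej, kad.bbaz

zbus, za.dej, mov, kad.bbaz

zbus — σ1 onset /zb/ (2C), coda /s/ ok → phonotactically legal
za.dej — σ1 onset /z/, coda /∅/ ok; σ2 onset /d/, coda /j/ ok → phonotactically legal
mov — σ1 onset /m/, coda /v/ ok → phonotactically legal
lvej — violates constraint 3: contains banned sequence /lv/ → phonotactically illegal
kad.bbaz — σ1 onset /k/, coda /d/ ok; σ2 onset /bb/ (2C), coda /z/ ok → phonotactically legal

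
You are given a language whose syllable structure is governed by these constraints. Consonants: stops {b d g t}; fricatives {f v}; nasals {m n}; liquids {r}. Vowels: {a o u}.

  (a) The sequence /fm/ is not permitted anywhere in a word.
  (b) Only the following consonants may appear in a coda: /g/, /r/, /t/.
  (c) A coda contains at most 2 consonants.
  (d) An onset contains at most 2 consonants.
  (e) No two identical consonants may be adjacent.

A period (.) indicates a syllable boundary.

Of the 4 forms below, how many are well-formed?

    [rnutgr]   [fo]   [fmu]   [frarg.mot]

[rnutgr] — violates constraint (c): syllable 1 coda /tgr/ has 3 consonants (> 2) → ill-formed
[fo] — σ1 onset /f/, coda /∅/ ok → well-formed
[fmu] — violates constraint (a): contains banned sequence /fm/ → ill-formed
[frarg.mot] — σ1 onset /fr/ (2C), coda /rg/ (2C) ok; σ2 onset /m/, coda /t/ ok → well-formed
Well-formed: [fo], [frarg.mot] → 2.

2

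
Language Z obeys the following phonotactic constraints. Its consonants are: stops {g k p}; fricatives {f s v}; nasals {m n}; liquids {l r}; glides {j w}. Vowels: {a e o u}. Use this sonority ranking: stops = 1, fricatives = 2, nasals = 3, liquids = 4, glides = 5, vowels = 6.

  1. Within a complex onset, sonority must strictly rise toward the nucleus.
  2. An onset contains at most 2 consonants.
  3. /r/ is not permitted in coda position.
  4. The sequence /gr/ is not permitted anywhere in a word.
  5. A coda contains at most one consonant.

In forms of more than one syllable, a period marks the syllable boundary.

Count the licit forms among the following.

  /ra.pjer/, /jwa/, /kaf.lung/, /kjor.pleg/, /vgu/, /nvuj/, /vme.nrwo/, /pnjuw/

0

/ra.pjer/ — violates constraint 3: syllable 2 coda contains /r/ → illicit
/jwa/ — violates constraint 1: syllable 1 onset /jw/: /j/ (glide, 5) → /w/ (glide, 5) does not rise → illicit
/kaf.lung/ — violates constraint 5: syllable 2 coda /ng/ has 2 consonants (> 1) → illicit
/kjor.pleg/ — violates constraint 3: syllable 1 coda contains /r/ → illicit
/vgu/ — violates constraint 1: syllable 1 onset /vg/: /v/ (fricative, 2) → /g/ (stop, 1) does not rise → illicit
/nvuj/ — violates constraint 1: syllable 1 onset /nv/: /n/ (nasal, 3) → /v/ (fricative, 2) does not rise → illicit
/vme.nrwo/ — violates constraint 2: syllable 2 onset /nrw/ has 3 consonants (> 2) → illicit
/pnjuw/ — violates constraint 2: syllable 1 onset /pnj/ has 3 consonants (> 2) → illicit
No form is licit → 0.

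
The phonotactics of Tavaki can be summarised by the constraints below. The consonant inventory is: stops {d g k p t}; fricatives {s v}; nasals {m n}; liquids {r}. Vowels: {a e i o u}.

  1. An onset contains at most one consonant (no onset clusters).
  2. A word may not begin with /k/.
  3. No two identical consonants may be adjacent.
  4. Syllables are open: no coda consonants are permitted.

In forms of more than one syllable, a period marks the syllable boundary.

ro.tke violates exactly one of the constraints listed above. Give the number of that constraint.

ro.tke: syllable 2 onset /tk/ has 2 consonants (> 1).
This is a violation of constraint 1: "An onset contains at most one consonant (no onset clusters)."
The remaining constraints (2, 3, 4) are satisfied.

1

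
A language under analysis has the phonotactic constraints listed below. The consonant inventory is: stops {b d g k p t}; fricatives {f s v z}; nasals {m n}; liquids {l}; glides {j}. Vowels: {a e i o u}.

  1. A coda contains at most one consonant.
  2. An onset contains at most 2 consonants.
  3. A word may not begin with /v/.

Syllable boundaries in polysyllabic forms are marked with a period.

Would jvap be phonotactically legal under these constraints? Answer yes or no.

yes

jvap — σ1 onset /jv/ (2C), coda /p/ ok → phonotactically legal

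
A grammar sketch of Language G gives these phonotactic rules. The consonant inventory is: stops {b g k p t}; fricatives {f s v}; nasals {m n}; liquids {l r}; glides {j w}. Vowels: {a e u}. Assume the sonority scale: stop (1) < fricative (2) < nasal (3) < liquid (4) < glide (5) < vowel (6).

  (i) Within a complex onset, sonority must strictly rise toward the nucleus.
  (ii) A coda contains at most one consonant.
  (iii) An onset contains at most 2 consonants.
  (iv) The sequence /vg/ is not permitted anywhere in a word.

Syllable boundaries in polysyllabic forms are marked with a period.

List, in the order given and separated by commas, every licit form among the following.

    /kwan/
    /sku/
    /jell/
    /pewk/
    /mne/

/kwan/

/kwan/ — σ1 onset /kw/ (1→5 rises), coda /n/ ok → licit
/sku/ — violates constraint (i): syllable 1 onset /sk/: /s/ (fricative, 2) → /k/ (stop, 1) does not rise → illicit
/jell/ — violates constraint (ii): syllable 1 coda /ll/ has 2 consonants (> 1) → illicit
/pewk/ — violates constraint (ii): syllable 1 coda /wk/ has 2 consonants (> 1) → illicit
/mne/ — violates constraint (i): syllable 1 onset /mn/: /m/ (nasal, 3) → /n/ (nasal, 3) does not rise → illicit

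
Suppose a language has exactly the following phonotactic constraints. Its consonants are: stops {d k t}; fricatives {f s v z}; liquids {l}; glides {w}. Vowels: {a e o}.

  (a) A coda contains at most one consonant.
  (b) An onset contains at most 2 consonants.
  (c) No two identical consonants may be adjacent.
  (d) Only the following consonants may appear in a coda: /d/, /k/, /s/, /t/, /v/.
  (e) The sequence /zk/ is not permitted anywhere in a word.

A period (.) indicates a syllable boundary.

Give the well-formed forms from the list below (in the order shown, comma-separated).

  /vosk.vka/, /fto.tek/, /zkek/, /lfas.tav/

/fto.tek/, /lfas.tav/

/vosk.vka/ — violates constraint (a): syllable 1 coda /sk/ has 2 consonants (> 1) → ill-formed
/fto.tek/ — σ1 onset /ft/ (2C), coda /∅/ ok; σ2 onset /t/, coda /k/ ok → well-formed
/zkek/ — violates constraint (e): contains banned sequence /zk/ → ill-formed
/lfas.tav/ — σ1 onset /lf/ (2C), coda /s/ ok; σ2 onset /t/, coda /v/ ok → well-formed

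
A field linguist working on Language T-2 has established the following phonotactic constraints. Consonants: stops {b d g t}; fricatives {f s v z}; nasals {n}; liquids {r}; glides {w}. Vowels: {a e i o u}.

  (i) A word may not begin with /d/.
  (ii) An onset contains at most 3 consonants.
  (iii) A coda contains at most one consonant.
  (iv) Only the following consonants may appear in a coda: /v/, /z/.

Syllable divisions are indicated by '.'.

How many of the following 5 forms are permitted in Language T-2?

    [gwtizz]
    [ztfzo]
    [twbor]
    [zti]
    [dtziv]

[gwtizz] — violates constraint (iii): syllable 1 coda /zz/ has 2 consonants (> 1) → not permitted
[ztfzo] — violates constraint (ii): syllable 1 onset /ztfz/ has 4 consonants (> 3) → not permitted
[twbor] — violates constraint (iv): syllable 1 coda contains /r/, which is not a licensed coda consonant → not permitted
[zti] — σ1 onset /zt/ (2C), coda /∅/ ok → permitted
[dtziv] — violates constraint (i): word begins with /d/ → not permitted
Permitted: [zti] → 1.

1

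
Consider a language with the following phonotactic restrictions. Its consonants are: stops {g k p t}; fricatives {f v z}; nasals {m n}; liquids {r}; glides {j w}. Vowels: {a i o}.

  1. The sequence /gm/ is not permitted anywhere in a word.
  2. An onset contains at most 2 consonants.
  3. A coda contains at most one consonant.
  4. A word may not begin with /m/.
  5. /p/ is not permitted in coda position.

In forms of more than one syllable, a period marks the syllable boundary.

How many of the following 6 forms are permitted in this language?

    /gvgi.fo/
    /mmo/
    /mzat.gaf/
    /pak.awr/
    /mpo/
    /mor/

0

/gvgi.fo/ — violates constraint 2: syllable 1 onset /gvg/ has 3 consonants (> 2) → not permitted
/mmo/ — violates constraint 4: word begins with /m/ → not permitted
/mzat.gaf/ — violates constraint 4: word begins with /m/ → not permitted
/pak.awr/ — violates constraint 3: syllable 2 coda /wr/ has 2 consonants (> 1) → not permitted
/mpo/ — violates constraint 4: word begins with /m/ → not permitted
/mor/ — violates constraint 4: word begins with /m/ → not permitted
No form is permitted → 0.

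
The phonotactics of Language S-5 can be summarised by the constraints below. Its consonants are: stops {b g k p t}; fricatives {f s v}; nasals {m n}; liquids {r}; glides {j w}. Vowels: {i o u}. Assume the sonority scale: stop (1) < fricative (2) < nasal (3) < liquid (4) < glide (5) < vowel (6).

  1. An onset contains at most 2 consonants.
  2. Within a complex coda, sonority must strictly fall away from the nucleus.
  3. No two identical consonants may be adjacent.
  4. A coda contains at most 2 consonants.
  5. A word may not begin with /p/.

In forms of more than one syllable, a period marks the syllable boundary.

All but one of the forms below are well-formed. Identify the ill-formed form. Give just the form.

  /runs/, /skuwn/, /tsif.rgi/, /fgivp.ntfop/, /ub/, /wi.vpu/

/runs/ — σ1 onset /r/, coda /ns/ (3→2 falls) ok → well-formed
/skuwn/ — σ1 onset /sk/ (2C), coda /wn/ (5→3 falls) ok → well-formed
/tsif.rgi/ — σ1 onset /ts/ (2C), coda /f/ ok; σ2 onset /rg/ (2C), coda /∅/ ok → well-formed
/fgivp.ntfop/ — violates constraint 1: syllable 2 onset /ntf/ has 3 consonants (> 2) → ill-formed
/ub/ — σ1 onset /∅/, coda /b/ ok → well-formed
/wi.vpu/ — σ1 onset /w/, coda /∅/ ok; σ2 onset /vp/ (2C), coda /∅/ ok → well-formed

/fgivp.ntfop/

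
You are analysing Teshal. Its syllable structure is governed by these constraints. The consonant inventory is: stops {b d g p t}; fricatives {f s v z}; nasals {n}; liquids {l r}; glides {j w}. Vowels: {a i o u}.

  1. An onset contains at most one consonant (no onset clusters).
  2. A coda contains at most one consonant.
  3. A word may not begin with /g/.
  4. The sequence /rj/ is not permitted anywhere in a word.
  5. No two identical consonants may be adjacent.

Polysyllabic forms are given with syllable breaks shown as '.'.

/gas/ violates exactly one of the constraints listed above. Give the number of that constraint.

/gas/: word begins with /g/.
This is a violation of constraint 3: "A word may not begin with /g/."
The remaining constraints (1, 2, 4, 5) are satisfied.

3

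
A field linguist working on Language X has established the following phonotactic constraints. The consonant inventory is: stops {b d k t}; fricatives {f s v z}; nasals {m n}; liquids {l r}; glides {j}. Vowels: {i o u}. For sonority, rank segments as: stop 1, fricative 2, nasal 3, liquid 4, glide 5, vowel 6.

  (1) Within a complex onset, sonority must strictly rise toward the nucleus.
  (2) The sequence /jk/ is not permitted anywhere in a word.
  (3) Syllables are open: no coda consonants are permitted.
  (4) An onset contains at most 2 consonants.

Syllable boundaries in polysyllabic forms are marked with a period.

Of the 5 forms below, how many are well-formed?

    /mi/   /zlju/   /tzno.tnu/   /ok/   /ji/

/mi/ — σ1 onset /m/, coda /∅/ ok → well-formed
/zlju/ — violates constraint 4: syllable 1 onset /zlj/ has 3 consonants (> 2) → ill-formed
/tzno.tnu/ — violates constraint 4: syllable 1 onset /tzn/ has 3 consonants (> 2) → ill-formed
/ok/ — violates constraint 3: syllable 1 coda /k/ has 1 consonant (> 0) → ill-formed
/ji/ — σ1 onset /j/, coda /∅/ ok → well-formed
Well-formed: /mi/, /ji/ → 2.

2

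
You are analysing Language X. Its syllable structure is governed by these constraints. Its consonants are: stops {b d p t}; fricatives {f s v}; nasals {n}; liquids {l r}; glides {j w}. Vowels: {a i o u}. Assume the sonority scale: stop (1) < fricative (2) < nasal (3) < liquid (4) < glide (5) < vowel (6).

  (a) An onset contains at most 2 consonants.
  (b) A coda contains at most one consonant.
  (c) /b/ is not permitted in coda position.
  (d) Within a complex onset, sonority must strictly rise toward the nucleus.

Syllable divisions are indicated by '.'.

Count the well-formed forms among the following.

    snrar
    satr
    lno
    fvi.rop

0

snrar — violates constraint (a): syllable 1 onset /snr/ has 3 consonants (> 2) → ill-formed
satr — violates constraint (b): syllable 1 coda /tr/ has 2 consonants (> 1) → ill-formed
lno — violates constraint (d): syllable 1 onset /ln/: /l/ (liquid, 4) → /n/ (nasal, 3) does not rise → ill-formed
fvi.rop — violates constraint (d): syllable 1 onset /fv/: /f/ (fricative, 2) → /v/ (fricative, 2) does not rise → ill-formed
No form is well-formed → 0.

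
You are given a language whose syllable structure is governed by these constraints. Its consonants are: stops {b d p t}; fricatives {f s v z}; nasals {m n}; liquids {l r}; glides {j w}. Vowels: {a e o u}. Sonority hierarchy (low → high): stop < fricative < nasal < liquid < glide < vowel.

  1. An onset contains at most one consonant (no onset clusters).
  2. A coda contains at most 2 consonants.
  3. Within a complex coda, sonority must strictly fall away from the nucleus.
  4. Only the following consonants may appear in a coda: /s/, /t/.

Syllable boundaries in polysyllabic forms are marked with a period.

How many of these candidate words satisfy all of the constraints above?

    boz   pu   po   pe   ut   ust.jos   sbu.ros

5

boz — violates constraint 4: syllable 1 coda contains /z/, which is not a licensed coda consonant → illicit
pu — σ1 onset /p/, coda /∅/ ok → licit
po — σ1 onset /p/, coda /∅/ ok → licit
pe — σ1 onset /p/, coda /∅/ ok → licit
ut — σ1 onset /∅/, coda /t/ ok → licit
ust.jos — σ1 onset /∅/, coda /st/ (2→1 falls) ok; σ2 onset /j/, coda /s/ ok → licit
sbu.ros — violates constraint 1: syllable 1 onset /sb/ has 2 consonants (> 1) → illicit
Licit: pu, po, pe, ut, ust.jos → 5.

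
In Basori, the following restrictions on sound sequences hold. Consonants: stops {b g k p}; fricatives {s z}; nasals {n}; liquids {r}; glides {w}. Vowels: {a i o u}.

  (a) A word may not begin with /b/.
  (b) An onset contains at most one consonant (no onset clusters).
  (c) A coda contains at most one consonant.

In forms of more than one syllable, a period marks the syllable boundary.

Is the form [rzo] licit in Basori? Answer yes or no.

no

[rzo] — violates constraint (b): syllable 1 onset /rz/ has 2 consonants (> 1) → illicit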